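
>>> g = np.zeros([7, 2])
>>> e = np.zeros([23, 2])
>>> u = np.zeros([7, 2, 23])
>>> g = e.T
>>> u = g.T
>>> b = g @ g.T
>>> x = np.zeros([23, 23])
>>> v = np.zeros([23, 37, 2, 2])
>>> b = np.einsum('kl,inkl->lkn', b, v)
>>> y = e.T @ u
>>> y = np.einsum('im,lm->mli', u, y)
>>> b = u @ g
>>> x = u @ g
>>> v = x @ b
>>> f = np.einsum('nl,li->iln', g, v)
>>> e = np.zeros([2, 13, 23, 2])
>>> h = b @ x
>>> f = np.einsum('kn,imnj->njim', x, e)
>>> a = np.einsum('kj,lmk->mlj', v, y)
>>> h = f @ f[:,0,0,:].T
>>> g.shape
(2, 23)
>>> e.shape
(2, 13, 23, 2)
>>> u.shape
(23, 2)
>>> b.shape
(23, 23)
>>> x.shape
(23, 23)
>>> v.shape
(23, 23)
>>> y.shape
(2, 2, 23)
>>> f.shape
(23, 2, 2, 13)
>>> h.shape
(23, 2, 2, 23)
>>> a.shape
(2, 2, 23)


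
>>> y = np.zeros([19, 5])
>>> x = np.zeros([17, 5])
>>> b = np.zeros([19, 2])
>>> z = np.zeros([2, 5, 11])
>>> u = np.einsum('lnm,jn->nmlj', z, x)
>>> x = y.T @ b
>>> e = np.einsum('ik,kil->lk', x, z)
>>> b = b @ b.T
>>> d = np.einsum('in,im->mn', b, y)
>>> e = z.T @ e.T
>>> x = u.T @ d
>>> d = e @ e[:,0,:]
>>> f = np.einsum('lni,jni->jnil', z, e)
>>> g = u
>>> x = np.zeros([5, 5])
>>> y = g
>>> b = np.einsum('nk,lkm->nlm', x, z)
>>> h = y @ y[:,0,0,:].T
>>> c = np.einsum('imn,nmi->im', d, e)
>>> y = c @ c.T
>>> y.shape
(11, 11)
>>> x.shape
(5, 5)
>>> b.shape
(5, 2, 11)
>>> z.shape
(2, 5, 11)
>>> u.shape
(5, 11, 2, 17)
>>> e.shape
(11, 5, 11)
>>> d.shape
(11, 5, 11)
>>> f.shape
(11, 5, 11, 2)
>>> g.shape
(5, 11, 2, 17)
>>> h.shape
(5, 11, 2, 5)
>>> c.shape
(11, 5)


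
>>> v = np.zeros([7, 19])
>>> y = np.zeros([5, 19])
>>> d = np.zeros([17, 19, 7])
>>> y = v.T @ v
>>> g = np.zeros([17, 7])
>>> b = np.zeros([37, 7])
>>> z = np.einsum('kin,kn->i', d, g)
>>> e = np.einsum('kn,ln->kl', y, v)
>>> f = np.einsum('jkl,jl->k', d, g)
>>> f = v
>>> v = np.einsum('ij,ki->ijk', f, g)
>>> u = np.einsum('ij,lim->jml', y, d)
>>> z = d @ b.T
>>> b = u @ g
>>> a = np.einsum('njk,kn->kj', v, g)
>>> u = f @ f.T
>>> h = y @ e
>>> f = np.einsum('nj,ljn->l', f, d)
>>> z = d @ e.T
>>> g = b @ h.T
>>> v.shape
(7, 19, 17)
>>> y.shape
(19, 19)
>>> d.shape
(17, 19, 7)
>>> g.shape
(19, 7, 19)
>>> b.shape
(19, 7, 7)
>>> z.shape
(17, 19, 19)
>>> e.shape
(19, 7)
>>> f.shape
(17,)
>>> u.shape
(7, 7)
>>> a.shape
(17, 19)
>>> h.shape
(19, 7)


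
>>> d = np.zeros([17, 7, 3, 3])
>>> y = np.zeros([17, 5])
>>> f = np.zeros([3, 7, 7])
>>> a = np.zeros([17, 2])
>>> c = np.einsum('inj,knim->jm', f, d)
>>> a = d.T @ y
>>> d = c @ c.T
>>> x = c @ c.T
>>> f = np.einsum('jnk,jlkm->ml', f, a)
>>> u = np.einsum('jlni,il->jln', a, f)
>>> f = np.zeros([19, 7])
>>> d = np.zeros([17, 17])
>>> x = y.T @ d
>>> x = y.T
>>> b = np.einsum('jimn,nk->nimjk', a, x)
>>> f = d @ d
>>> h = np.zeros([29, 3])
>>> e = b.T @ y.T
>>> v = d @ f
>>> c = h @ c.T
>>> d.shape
(17, 17)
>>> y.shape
(17, 5)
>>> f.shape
(17, 17)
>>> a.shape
(3, 3, 7, 5)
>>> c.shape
(29, 7)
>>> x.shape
(5, 17)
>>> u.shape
(3, 3, 7)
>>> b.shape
(5, 3, 7, 3, 17)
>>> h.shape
(29, 3)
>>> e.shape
(17, 3, 7, 3, 17)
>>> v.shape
(17, 17)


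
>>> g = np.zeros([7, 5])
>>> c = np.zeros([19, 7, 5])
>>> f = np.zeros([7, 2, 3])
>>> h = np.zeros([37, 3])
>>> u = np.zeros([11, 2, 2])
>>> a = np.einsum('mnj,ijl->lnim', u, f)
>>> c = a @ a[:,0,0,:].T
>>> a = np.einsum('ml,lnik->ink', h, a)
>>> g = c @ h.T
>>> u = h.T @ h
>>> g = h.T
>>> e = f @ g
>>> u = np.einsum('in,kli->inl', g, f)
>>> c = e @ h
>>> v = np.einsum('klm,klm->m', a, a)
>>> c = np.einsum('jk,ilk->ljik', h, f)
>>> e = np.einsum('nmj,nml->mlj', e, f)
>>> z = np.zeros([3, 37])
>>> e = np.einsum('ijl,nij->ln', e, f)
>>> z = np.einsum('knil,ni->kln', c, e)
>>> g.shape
(3, 37)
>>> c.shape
(2, 37, 7, 3)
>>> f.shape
(7, 2, 3)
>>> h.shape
(37, 3)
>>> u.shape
(3, 37, 2)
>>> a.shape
(7, 2, 11)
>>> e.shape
(37, 7)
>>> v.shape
(11,)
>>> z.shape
(2, 3, 37)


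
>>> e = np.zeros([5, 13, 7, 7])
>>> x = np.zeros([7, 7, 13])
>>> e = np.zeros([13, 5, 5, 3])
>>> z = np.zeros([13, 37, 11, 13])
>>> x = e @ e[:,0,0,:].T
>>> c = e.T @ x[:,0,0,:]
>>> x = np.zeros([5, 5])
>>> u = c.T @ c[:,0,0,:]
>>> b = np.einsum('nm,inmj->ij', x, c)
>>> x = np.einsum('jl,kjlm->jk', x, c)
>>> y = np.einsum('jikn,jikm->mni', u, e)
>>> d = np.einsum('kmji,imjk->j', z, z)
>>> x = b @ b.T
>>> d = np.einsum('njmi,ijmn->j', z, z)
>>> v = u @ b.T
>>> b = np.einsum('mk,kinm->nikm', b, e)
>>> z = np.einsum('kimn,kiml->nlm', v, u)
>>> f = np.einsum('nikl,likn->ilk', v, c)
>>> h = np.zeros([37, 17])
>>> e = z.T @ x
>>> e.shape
(5, 13, 3)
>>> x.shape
(3, 3)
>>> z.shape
(3, 13, 5)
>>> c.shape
(3, 5, 5, 13)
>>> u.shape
(13, 5, 5, 13)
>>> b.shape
(5, 5, 13, 3)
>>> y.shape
(3, 13, 5)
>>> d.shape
(37,)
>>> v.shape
(13, 5, 5, 3)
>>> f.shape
(5, 3, 5)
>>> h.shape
(37, 17)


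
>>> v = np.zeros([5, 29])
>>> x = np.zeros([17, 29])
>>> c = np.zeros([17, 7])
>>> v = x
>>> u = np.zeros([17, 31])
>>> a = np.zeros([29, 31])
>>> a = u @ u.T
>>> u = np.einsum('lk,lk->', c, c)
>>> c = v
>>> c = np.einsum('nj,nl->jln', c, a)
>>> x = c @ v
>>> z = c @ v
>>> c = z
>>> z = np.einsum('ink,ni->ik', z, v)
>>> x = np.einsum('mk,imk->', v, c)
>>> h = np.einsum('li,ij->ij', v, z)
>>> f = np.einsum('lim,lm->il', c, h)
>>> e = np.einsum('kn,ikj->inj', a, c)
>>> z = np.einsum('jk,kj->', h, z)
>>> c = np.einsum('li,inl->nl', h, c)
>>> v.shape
(17, 29)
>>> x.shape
()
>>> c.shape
(17, 29)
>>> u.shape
()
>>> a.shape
(17, 17)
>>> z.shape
()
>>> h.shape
(29, 29)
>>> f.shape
(17, 29)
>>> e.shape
(29, 17, 29)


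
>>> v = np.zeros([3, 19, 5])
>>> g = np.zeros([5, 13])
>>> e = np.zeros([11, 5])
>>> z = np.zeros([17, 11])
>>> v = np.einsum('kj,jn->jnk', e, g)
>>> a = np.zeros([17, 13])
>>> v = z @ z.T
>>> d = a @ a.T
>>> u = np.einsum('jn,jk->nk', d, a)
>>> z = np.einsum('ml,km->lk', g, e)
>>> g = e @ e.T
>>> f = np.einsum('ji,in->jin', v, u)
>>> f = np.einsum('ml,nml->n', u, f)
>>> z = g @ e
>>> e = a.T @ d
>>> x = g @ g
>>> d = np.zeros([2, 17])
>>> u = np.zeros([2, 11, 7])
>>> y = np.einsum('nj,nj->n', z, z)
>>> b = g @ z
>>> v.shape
(17, 17)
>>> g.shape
(11, 11)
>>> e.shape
(13, 17)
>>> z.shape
(11, 5)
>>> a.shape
(17, 13)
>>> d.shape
(2, 17)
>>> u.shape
(2, 11, 7)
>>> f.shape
(17,)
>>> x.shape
(11, 11)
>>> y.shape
(11,)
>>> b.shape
(11, 5)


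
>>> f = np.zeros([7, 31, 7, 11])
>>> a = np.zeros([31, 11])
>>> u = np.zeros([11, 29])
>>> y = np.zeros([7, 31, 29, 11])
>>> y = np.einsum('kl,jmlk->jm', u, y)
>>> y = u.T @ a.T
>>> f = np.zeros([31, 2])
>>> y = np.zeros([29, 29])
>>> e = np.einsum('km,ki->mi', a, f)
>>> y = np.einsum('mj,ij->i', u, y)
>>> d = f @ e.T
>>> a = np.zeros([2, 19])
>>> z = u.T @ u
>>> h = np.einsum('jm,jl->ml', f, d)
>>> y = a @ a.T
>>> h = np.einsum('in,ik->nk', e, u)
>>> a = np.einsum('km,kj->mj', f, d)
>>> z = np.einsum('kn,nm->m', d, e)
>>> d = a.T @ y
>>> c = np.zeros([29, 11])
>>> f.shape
(31, 2)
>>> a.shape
(2, 11)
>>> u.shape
(11, 29)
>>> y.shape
(2, 2)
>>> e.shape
(11, 2)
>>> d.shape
(11, 2)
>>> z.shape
(2,)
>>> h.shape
(2, 29)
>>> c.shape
(29, 11)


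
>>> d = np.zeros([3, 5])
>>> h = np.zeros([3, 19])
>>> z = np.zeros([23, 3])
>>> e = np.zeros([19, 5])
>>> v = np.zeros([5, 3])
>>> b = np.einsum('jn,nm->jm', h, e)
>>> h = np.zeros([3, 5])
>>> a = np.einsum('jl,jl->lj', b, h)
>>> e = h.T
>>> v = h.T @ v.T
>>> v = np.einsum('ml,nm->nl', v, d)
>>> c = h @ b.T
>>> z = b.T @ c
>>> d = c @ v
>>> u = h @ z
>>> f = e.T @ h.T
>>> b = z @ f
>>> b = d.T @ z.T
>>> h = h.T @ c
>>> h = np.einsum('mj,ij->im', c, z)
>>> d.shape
(3, 5)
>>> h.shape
(5, 3)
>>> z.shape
(5, 3)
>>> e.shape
(5, 3)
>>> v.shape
(3, 5)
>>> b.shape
(5, 5)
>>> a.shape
(5, 3)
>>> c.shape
(3, 3)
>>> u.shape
(3, 3)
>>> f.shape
(3, 3)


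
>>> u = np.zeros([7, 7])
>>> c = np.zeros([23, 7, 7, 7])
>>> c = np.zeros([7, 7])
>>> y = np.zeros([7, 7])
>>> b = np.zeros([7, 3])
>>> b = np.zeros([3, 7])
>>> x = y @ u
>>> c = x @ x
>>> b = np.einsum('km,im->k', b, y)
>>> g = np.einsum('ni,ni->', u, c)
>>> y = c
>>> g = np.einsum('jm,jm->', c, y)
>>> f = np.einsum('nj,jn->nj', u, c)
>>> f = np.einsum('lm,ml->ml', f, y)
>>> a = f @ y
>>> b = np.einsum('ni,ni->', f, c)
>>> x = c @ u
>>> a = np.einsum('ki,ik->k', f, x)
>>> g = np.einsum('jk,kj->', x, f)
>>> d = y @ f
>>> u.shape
(7, 7)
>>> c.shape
(7, 7)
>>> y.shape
(7, 7)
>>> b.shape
()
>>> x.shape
(7, 7)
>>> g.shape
()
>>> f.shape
(7, 7)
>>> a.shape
(7,)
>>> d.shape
(7, 7)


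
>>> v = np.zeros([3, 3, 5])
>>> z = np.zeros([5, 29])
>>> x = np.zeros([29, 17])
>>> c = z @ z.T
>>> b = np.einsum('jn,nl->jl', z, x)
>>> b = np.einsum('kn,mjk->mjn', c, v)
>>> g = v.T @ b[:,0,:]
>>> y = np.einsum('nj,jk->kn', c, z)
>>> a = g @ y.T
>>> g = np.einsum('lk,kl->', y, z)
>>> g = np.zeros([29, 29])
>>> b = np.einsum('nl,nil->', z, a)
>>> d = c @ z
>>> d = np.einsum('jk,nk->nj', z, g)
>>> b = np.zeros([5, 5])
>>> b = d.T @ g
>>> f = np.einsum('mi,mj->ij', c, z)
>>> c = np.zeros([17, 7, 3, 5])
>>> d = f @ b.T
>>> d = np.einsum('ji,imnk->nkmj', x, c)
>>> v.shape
(3, 3, 5)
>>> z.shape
(5, 29)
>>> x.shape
(29, 17)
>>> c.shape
(17, 7, 3, 5)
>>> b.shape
(5, 29)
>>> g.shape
(29, 29)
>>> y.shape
(29, 5)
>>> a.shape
(5, 3, 29)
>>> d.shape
(3, 5, 7, 29)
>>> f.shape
(5, 29)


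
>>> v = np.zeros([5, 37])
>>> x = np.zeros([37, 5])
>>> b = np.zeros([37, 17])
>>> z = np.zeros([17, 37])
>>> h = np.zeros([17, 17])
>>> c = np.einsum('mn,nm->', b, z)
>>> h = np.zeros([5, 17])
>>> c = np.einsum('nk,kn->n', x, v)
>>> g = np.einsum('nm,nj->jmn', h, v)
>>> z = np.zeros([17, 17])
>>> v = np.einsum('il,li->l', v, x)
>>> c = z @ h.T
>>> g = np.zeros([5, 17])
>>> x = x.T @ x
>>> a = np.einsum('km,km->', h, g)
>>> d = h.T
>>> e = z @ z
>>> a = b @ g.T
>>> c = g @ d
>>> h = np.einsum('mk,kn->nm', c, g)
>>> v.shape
(37,)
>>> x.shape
(5, 5)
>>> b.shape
(37, 17)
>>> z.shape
(17, 17)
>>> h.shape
(17, 5)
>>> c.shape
(5, 5)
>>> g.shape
(5, 17)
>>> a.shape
(37, 5)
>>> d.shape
(17, 5)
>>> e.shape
(17, 17)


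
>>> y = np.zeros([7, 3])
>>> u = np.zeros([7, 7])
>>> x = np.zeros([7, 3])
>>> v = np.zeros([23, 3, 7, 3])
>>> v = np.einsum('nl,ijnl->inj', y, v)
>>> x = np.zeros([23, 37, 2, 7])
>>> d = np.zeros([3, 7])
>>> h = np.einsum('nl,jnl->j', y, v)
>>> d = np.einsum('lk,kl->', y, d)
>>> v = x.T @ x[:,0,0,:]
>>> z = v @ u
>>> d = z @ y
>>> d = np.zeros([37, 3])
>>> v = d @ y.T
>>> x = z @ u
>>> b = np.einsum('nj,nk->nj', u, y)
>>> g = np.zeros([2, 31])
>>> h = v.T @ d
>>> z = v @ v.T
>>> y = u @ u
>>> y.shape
(7, 7)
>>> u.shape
(7, 7)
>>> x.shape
(7, 2, 37, 7)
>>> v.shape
(37, 7)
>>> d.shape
(37, 3)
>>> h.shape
(7, 3)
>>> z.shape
(37, 37)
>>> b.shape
(7, 7)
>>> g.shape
(2, 31)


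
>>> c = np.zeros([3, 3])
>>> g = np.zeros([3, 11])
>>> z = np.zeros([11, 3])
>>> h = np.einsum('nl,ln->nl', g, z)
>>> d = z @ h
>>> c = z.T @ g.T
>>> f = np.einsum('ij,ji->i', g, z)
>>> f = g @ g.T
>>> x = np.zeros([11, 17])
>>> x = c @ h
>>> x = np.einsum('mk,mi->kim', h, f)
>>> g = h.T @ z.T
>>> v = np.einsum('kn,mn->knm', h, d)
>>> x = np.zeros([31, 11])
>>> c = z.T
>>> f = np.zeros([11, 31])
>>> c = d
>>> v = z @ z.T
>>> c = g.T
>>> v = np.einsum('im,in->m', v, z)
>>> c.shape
(11, 11)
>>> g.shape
(11, 11)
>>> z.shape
(11, 3)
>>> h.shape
(3, 11)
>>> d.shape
(11, 11)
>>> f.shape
(11, 31)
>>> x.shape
(31, 11)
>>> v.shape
(11,)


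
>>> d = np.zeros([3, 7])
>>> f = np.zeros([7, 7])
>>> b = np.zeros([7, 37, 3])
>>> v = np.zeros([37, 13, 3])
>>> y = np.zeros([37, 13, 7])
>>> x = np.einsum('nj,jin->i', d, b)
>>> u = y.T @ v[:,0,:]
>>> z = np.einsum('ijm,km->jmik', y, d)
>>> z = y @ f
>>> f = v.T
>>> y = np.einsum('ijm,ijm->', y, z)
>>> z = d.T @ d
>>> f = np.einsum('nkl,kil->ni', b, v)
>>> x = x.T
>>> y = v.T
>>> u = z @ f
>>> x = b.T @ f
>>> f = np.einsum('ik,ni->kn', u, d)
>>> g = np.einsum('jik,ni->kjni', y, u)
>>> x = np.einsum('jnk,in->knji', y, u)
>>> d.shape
(3, 7)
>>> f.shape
(13, 3)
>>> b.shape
(7, 37, 3)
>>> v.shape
(37, 13, 3)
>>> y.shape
(3, 13, 37)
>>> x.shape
(37, 13, 3, 7)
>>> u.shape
(7, 13)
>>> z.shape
(7, 7)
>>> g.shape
(37, 3, 7, 13)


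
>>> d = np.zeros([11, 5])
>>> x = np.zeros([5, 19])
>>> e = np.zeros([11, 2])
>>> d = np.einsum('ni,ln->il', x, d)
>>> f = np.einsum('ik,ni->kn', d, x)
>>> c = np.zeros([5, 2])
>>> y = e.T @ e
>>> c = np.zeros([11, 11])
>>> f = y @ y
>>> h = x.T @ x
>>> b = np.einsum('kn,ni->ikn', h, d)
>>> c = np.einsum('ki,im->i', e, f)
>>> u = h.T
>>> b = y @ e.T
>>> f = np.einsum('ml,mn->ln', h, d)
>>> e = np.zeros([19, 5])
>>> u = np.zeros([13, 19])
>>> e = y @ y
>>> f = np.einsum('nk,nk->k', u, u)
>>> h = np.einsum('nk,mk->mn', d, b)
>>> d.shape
(19, 11)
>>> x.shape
(5, 19)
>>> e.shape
(2, 2)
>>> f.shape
(19,)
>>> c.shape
(2,)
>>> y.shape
(2, 2)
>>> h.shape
(2, 19)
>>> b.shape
(2, 11)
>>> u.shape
(13, 19)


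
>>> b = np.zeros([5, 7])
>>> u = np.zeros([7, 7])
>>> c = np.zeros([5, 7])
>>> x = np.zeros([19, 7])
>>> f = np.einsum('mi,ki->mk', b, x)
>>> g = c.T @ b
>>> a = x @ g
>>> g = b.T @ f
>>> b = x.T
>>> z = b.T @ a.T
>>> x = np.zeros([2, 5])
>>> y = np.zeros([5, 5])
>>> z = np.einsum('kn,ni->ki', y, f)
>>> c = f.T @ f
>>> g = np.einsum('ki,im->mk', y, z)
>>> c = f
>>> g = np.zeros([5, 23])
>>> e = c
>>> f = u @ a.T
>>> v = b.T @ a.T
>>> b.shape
(7, 19)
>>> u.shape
(7, 7)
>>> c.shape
(5, 19)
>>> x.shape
(2, 5)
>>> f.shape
(7, 19)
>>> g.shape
(5, 23)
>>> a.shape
(19, 7)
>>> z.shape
(5, 19)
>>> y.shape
(5, 5)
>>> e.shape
(5, 19)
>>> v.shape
(19, 19)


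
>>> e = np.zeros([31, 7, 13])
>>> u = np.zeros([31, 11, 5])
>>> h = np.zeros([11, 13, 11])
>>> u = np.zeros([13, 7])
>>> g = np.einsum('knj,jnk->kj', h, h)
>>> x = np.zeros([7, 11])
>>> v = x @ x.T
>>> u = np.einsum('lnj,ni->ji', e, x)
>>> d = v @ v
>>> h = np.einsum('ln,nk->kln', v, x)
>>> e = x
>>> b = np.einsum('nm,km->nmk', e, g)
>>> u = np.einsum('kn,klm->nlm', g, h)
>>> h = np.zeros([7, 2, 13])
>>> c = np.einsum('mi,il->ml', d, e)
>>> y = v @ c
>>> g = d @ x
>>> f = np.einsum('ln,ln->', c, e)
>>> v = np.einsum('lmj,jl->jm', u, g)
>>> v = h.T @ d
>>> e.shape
(7, 11)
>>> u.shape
(11, 7, 7)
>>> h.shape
(7, 2, 13)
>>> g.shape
(7, 11)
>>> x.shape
(7, 11)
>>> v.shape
(13, 2, 7)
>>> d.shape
(7, 7)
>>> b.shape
(7, 11, 11)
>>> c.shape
(7, 11)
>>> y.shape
(7, 11)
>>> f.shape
()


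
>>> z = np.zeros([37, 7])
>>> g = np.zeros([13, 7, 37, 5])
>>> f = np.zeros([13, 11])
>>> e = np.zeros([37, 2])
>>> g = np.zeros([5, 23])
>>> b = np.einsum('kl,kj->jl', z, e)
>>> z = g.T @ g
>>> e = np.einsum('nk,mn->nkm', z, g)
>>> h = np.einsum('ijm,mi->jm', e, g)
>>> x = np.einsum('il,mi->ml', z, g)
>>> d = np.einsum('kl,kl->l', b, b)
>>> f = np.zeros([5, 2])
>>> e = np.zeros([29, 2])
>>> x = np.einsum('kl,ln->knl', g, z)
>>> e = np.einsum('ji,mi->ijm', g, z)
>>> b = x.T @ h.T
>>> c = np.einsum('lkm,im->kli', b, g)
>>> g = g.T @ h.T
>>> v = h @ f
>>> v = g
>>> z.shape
(23, 23)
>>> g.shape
(23, 23)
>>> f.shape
(5, 2)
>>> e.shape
(23, 5, 23)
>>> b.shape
(23, 23, 23)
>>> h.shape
(23, 5)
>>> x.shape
(5, 23, 23)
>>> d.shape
(7,)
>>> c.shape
(23, 23, 5)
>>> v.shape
(23, 23)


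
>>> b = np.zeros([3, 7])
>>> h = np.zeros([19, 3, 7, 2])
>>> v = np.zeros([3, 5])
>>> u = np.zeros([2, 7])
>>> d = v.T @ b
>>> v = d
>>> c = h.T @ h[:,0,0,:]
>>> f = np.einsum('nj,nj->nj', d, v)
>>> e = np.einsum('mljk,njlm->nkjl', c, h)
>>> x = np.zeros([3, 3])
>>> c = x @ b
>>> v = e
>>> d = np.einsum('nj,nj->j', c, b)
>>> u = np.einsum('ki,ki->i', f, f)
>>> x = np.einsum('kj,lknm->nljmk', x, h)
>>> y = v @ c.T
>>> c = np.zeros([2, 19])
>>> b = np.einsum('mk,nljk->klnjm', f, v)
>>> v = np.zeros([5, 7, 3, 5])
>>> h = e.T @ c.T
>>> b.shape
(7, 2, 19, 3, 5)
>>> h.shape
(7, 3, 2, 2)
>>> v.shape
(5, 7, 3, 5)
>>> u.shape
(7,)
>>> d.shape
(7,)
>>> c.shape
(2, 19)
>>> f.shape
(5, 7)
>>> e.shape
(19, 2, 3, 7)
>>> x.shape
(7, 19, 3, 2, 3)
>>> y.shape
(19, 2, 3, 3)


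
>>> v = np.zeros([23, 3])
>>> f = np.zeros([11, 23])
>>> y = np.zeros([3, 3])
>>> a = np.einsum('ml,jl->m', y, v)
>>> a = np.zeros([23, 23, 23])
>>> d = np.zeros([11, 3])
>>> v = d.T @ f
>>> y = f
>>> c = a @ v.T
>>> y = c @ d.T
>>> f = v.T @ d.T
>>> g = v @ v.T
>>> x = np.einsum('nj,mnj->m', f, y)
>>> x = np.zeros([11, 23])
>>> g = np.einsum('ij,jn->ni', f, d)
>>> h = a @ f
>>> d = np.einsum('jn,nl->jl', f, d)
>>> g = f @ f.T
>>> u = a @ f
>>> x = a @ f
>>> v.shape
(3, 23)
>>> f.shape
(23, 11)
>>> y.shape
(23, 23, 11)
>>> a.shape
(23, 23, 23)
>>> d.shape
(23, 3)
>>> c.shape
(23, 23, 3)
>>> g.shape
(23, 23)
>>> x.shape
(23, 23, 11)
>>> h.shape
(23, 23, 11)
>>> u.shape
(23, 23, 11)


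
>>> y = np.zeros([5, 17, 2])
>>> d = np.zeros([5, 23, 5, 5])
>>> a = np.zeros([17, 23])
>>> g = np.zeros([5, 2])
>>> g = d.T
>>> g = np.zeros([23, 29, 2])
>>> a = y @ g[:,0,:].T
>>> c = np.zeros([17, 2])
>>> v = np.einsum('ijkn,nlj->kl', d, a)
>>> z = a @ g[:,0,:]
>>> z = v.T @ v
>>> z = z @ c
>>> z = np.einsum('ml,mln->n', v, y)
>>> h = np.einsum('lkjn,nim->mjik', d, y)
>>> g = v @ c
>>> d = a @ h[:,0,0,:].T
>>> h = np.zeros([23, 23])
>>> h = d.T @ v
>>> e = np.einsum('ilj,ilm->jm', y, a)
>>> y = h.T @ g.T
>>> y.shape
(17, 17, 5)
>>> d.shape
(5, 17, 2)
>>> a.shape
(5, 17, 23)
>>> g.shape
(5, 2)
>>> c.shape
(17, 2)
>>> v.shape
(5, 17)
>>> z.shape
(2,)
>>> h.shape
(2, 17, 17)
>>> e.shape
(2, 23)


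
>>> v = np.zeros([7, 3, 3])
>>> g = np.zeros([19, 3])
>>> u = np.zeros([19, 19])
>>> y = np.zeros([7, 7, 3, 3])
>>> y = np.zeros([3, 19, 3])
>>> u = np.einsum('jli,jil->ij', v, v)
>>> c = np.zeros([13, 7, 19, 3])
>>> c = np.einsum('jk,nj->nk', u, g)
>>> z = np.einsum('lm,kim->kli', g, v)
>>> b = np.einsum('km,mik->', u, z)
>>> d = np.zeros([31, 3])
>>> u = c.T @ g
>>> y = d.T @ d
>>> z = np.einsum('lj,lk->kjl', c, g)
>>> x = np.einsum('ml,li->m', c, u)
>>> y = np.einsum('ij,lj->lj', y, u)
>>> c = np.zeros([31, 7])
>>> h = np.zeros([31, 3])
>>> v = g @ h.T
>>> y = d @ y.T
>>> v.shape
(19, 31)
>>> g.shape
(19, 3)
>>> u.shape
(7, 3)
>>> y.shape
(31, 7)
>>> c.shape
(31, 7)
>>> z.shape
(3, 7, 19)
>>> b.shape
()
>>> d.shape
(31, 3)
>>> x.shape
(19,)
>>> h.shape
(31, 3)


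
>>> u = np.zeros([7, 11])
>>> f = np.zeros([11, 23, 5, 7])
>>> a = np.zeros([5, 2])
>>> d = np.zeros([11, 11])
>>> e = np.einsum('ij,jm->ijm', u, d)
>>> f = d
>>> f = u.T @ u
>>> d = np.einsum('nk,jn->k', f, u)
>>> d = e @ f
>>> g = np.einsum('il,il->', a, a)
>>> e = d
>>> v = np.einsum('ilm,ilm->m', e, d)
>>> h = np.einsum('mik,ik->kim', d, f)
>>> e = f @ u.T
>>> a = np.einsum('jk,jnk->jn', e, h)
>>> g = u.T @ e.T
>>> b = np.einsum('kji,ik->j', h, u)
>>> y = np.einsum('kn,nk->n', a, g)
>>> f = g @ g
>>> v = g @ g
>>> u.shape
(7, 11)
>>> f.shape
(11, 11)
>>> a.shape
(11, 11)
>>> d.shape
(7, 11, 11)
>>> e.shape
(11, 7)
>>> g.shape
(11, 11)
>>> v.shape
(11, 11)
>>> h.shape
(11, 11, 7)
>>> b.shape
(11,)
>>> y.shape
(11,)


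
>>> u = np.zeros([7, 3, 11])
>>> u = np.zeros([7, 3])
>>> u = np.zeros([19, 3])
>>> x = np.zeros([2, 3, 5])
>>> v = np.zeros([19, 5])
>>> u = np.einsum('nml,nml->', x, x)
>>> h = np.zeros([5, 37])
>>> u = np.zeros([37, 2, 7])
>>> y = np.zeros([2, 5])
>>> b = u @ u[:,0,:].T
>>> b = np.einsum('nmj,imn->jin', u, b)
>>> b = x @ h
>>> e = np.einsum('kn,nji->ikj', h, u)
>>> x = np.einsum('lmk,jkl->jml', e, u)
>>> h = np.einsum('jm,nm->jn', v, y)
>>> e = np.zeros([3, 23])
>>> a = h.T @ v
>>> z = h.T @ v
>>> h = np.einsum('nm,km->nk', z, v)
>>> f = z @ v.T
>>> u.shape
(37, 2, 7)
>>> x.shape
(37, 5, 7)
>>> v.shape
(19, 5)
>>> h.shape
(2, 19)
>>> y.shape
(2, 5)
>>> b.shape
(2, 3, 37)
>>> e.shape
(3, 23)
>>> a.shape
(2, 5)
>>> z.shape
(2, 5)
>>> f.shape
(2, 19)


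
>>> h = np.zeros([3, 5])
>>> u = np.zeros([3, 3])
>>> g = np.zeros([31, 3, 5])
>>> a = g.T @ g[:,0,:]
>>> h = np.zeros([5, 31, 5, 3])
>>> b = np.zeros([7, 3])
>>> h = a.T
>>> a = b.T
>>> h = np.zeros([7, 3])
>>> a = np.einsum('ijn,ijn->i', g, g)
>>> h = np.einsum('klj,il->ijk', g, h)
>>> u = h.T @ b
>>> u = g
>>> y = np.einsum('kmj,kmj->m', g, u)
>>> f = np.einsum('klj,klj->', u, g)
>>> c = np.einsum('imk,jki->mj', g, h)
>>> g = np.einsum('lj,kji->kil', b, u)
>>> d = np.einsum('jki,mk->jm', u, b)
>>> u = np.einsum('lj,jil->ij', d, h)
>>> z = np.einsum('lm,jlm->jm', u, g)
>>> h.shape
(7, 5, 31)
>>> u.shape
(5, 7)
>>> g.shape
(31, 5, 7)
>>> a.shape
(31,)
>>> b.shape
(7, 3)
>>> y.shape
(3,)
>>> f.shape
()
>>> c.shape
(3, 7)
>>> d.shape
(31, 7)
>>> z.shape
(31, 7)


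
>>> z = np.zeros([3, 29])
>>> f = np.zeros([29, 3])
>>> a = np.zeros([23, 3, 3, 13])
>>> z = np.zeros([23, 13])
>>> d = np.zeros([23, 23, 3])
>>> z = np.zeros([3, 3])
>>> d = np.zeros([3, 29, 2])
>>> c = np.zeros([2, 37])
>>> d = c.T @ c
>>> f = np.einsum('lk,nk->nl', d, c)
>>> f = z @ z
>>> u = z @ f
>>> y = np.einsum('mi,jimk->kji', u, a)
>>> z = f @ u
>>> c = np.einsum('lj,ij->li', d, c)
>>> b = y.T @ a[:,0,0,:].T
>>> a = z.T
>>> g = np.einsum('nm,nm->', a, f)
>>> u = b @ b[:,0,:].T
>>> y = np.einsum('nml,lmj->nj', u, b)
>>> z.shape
(3, 3)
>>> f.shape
(3, 3)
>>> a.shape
(3, 3)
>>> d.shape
(37, 37)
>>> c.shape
(37, 2)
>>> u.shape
(3, 23, 3)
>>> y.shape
(3, 23)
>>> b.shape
(3, 23, 23)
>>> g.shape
()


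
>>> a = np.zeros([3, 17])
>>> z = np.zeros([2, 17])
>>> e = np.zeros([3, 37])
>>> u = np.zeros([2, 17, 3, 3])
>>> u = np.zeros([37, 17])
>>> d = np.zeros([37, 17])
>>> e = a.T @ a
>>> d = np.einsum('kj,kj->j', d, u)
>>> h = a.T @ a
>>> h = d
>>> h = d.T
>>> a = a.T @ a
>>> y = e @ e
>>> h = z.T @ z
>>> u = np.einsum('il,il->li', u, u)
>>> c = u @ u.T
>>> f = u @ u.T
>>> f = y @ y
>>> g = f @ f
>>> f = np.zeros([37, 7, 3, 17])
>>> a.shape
(17, 17)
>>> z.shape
(2, 17)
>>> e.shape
(17, 17)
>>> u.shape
(17, 37)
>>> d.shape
(17,)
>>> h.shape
(17, 17)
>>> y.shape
(17, 17)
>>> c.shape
(17, 17)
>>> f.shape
(37, 7, 3, 17)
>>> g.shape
(17, 17)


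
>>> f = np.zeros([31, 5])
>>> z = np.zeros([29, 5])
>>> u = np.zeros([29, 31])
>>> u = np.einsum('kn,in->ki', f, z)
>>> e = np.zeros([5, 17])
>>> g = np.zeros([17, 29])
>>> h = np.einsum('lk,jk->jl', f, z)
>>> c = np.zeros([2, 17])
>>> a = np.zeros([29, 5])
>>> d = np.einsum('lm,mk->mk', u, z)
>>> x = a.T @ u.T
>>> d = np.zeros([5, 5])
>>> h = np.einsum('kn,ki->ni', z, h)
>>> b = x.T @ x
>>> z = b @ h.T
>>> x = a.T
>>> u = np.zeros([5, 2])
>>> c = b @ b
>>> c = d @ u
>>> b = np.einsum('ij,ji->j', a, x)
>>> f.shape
(31, 5)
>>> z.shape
(31, 5)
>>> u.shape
(5, 2)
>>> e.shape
(5, 17)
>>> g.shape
(17, 29)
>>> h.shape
(5, 31)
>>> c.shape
(5, 2)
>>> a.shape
(29, 5)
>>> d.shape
(5, 5)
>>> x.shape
(5, 29)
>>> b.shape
(5,)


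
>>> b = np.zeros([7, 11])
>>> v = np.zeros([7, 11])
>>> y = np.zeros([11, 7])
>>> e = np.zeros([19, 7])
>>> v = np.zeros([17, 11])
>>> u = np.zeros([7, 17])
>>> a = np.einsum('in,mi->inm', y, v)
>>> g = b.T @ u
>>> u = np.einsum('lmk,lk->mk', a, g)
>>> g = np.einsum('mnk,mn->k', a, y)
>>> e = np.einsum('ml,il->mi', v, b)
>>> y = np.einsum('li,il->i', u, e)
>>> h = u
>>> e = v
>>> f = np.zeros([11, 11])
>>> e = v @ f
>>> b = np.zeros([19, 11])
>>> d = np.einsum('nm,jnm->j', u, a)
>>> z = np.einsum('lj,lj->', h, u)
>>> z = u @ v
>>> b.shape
(19, 11)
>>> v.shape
(17, 11)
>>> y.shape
(17,)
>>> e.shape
(17, 11)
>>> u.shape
(7, 17)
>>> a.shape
(11, 7, 17)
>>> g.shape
(17,)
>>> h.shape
(7, 17)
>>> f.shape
(11, 11)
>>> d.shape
(11,)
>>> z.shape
(7, 11)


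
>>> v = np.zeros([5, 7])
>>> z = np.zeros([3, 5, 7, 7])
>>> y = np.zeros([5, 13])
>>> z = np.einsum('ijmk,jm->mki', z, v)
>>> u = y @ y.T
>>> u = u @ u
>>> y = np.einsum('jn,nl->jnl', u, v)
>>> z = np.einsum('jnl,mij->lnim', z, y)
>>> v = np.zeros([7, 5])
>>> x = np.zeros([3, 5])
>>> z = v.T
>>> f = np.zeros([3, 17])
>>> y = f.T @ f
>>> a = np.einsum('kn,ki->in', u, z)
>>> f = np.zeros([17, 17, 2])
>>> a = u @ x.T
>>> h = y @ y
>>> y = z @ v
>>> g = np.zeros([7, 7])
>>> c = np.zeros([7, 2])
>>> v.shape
(7, 5)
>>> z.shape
(5, 7)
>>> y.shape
(5, 5)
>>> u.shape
(5, 5)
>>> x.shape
(3, 5)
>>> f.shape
(17, 17, 2)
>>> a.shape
(5, 3)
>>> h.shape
(17, 17)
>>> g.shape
(7, 7)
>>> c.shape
(7, 2)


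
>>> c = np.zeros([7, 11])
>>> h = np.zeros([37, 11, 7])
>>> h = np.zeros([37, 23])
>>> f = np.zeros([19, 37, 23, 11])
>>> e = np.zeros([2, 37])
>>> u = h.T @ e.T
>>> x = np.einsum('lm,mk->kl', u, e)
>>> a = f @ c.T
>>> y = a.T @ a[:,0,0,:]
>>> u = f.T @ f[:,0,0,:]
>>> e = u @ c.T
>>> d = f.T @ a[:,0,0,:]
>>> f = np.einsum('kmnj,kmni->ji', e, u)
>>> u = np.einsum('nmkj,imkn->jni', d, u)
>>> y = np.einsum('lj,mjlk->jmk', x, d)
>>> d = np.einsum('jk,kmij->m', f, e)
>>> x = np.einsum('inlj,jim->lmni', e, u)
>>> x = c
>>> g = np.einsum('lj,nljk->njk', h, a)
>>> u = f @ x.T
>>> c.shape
(7, 11)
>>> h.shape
(37, 23)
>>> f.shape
(7, 11)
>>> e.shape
(11, 23, 37, 7)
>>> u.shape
(7, 7)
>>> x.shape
(7, 11)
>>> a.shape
(19, 37, 23, 7)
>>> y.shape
(23, 11, 7)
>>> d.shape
(23,)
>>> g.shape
(19, 23, 7)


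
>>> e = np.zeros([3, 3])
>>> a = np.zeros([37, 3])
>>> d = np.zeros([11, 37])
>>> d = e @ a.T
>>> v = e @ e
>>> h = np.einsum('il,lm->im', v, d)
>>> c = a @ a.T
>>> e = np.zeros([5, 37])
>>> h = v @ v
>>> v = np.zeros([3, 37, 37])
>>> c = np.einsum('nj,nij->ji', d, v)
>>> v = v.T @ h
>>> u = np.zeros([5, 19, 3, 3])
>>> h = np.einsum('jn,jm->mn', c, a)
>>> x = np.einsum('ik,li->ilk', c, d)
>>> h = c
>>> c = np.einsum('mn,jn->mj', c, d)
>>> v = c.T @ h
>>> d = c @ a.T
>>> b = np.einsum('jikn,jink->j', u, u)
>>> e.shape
(5, 37)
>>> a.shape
(37, 3)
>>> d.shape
(37, 37)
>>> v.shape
(3, 37)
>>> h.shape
(37, 37)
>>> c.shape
(37, 3)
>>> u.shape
(5, 19, 3, 3)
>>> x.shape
(37, 3, 37)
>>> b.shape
(5,)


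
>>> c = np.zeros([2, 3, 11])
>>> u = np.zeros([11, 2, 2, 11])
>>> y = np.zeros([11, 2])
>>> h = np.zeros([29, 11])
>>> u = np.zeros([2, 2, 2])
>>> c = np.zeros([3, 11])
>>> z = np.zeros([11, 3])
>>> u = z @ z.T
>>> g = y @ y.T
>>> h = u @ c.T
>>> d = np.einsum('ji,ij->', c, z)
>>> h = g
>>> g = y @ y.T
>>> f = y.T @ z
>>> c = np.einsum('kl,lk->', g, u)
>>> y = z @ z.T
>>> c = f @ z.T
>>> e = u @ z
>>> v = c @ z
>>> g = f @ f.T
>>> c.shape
(2, 11)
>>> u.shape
(11, 11)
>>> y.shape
(11, 11)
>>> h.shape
(11, 11)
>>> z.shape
(11, 3)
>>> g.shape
(2, 2)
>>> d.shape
()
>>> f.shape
(2, 3)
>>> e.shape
(11, 3)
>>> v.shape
(2, 3)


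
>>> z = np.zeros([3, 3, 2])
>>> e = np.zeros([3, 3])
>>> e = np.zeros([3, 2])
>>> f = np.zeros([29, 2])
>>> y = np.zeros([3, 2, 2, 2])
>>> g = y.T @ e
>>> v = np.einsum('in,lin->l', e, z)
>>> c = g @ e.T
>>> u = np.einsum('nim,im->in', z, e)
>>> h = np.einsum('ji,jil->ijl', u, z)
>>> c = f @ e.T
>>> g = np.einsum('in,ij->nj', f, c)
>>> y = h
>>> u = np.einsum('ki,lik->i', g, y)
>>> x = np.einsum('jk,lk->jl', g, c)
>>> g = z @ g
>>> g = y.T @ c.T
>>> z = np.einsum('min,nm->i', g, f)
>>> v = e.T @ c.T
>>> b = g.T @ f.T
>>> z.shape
(3,)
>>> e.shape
(3, 2)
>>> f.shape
(29, 2)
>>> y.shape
(3, 3, 2)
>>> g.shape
(2, 3, 29)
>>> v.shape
(2, 29)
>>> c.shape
(29, 3)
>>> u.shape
(3,)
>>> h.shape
(3, 3, 2)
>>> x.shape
(2, 29)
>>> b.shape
(29, 3, 29)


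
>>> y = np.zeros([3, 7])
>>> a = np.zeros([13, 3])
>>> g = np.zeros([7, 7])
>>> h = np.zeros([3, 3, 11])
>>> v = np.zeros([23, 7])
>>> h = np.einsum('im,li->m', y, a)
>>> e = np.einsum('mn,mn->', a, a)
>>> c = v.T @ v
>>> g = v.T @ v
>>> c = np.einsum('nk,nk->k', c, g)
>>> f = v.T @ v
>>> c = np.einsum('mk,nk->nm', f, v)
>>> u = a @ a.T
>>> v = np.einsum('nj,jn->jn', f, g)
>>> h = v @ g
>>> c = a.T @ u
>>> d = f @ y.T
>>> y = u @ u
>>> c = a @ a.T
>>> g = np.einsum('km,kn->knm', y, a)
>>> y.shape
(13, 13)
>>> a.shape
(13, 3)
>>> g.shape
(13, 3, 13)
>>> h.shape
(7, 7)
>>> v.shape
(7, 7)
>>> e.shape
()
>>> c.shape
(13, 13)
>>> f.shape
(7, 7)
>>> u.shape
(13, 13)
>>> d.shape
(7, 3)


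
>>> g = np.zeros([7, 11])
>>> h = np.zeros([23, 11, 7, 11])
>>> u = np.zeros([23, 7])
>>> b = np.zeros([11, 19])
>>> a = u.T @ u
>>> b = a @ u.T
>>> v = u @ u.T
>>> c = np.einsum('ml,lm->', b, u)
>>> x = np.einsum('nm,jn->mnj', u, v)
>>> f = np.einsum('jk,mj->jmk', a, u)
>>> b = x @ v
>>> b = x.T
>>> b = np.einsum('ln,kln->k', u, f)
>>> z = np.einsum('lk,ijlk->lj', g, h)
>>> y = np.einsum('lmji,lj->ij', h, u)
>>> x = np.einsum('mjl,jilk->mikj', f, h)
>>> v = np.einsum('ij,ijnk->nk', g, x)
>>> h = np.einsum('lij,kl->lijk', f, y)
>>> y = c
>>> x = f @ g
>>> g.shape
(7, 11)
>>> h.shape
(7, 23, 7, 11)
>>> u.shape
(23, 7)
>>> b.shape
(7,)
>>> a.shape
(7, 7)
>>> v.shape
(11, 23)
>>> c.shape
()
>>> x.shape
(7, 23, 11)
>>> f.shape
(7, 23, 7)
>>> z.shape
(7, 11)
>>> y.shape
()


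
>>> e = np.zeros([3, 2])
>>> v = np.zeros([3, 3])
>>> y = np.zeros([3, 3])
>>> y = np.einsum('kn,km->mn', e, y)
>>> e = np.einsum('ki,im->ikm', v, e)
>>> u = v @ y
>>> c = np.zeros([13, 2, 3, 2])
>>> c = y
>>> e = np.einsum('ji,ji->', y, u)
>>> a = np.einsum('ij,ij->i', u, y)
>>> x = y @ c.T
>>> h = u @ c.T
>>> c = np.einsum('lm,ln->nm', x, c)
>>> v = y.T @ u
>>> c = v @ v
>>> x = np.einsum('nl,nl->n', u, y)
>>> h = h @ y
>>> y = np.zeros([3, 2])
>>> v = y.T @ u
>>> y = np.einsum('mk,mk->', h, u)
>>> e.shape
()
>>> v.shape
(2, 2)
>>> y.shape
()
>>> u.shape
(3, 2)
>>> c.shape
(2, 2)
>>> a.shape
(3,)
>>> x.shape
(3,)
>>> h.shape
(3, 2)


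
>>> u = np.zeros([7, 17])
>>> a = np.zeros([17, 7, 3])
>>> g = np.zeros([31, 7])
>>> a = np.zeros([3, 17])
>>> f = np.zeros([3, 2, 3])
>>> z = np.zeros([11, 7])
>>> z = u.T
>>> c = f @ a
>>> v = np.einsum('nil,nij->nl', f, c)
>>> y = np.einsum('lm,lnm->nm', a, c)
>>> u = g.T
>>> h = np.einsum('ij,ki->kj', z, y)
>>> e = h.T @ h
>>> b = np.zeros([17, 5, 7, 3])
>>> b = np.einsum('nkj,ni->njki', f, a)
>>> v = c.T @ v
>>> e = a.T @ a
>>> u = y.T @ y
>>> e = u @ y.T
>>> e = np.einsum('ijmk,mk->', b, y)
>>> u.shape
(17, 17)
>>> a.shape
(3, 17)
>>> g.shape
(31, 7)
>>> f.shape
(3, 2, 3)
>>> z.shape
(17, 7)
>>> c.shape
(3, 2, 17)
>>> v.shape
(17, 2, 3)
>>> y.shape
(2, 17)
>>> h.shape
(2, 7)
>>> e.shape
()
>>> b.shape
(3, 3, 2, 17)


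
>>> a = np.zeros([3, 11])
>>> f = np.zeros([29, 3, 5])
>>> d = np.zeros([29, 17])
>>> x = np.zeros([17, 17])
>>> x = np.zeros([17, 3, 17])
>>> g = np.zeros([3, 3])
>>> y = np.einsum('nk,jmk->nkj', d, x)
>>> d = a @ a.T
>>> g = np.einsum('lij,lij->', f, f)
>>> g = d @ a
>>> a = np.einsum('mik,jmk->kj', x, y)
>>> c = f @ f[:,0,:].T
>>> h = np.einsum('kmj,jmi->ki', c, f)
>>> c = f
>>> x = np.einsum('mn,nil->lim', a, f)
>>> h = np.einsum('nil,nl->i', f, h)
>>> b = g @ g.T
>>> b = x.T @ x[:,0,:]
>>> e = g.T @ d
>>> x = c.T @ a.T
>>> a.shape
(17, 29)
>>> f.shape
(29, 3, 5)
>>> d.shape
(3, 3)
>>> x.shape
(5, 3, 17)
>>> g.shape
(3, 11)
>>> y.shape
(29, 17, 17)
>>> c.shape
(29, 3, 5)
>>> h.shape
(3,)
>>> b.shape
(17, 3, 17)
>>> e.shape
(11, 3)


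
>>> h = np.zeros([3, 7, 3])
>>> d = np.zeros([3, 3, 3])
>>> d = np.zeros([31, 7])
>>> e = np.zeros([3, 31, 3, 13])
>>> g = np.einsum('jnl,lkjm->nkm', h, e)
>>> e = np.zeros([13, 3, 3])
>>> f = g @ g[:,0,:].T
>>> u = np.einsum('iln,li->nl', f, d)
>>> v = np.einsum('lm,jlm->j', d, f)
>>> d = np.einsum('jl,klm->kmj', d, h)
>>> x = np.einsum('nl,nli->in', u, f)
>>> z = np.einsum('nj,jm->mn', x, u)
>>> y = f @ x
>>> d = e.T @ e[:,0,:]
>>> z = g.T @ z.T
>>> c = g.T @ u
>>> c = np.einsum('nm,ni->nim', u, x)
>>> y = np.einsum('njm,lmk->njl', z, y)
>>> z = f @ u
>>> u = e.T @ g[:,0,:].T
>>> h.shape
(3, 7, 3)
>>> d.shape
(3, 3, 3)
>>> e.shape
(13, 3, 3)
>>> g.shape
(7, 31, 13)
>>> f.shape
(7, 31, 7)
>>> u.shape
(3, 3, 7)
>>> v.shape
(7,)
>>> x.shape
(7, 7)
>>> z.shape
(7, 31, 31)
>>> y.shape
(13, 31, 7)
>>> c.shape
(7, 7, 31)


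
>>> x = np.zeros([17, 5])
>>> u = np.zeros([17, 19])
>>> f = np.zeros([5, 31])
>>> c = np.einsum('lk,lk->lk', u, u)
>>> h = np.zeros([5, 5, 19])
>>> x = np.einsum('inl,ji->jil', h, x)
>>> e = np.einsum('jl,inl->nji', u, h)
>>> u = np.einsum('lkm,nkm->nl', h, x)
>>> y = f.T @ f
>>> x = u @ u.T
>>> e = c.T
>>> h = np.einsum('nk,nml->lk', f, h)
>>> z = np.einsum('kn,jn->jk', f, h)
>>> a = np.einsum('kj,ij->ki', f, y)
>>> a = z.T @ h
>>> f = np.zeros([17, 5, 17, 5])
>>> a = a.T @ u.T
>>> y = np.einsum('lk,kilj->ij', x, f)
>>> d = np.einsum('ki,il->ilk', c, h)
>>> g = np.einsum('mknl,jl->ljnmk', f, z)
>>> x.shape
(17, 17)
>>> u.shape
(17, 5)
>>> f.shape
(17, 5, 17, 5)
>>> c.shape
(17, 19)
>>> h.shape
(19, 31)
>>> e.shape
(19, 17)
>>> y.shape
(5, 5)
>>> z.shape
(19, 5)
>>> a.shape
(31, 17)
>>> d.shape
(19, 31, 17)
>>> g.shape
(5, 19, 17, 17, 5)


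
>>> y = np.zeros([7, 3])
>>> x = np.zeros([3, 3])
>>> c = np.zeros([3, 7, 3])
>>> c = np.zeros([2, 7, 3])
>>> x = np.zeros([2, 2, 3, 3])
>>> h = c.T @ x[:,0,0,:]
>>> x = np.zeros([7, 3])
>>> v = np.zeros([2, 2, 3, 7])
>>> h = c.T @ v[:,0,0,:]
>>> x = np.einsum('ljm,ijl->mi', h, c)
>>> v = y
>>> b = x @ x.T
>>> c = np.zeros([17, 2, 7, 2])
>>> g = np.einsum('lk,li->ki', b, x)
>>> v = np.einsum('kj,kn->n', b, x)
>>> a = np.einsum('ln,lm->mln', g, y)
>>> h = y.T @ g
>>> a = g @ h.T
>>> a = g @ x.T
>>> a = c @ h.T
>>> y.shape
(7, 3)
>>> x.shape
(7, 2)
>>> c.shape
(17, 2, 7, 2)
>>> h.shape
(3, 2)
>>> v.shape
(2,)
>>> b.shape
(7, 7)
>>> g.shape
(7, 2)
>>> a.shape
(17, 2, 7, 3)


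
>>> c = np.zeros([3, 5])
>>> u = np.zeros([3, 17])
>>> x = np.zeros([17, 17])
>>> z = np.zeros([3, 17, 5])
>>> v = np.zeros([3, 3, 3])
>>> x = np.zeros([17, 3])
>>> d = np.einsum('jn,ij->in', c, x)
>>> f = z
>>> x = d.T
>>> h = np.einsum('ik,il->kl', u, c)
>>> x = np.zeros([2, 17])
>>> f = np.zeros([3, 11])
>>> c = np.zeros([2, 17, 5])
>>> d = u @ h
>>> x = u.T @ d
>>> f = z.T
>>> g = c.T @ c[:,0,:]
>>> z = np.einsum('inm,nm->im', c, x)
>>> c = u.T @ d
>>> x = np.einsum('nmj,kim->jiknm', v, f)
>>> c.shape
(17, 5)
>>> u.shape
(3, 17)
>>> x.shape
(3, 17, 5, 3, 3)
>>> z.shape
(2, 5)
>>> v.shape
(3, 3, 3)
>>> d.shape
(3, 5)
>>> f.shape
(5, 17, 3)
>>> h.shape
(17, 5)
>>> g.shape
(5, 17, 5)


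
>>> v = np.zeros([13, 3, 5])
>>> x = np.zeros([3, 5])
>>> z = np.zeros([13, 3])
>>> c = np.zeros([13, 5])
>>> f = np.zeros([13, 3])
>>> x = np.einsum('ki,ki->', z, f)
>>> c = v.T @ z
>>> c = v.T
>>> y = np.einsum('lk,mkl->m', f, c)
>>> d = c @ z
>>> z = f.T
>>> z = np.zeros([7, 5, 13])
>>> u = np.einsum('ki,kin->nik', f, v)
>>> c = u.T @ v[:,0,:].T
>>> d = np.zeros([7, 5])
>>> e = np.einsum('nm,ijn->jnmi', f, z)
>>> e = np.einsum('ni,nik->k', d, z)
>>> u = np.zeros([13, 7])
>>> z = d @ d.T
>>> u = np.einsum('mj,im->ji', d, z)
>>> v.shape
(13, 3, 5)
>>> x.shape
()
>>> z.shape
(7, 7)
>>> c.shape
(13, 3, 13)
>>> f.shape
(13, 3)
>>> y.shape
(5,)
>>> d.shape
(7, 5)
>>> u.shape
(5, 7)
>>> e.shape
(13,)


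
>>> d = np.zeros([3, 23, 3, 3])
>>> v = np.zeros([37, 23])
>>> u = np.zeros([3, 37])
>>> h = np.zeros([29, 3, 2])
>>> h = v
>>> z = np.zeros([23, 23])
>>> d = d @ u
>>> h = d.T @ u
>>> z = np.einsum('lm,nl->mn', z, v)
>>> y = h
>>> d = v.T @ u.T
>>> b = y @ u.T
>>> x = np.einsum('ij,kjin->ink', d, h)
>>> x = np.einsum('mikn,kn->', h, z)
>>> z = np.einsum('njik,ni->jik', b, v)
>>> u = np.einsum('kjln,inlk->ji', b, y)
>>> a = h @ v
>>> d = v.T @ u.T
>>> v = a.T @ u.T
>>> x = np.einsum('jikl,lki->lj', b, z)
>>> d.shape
(23, 3)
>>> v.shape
(23, 23, 3, 3)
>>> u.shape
(3, 37)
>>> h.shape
(37, 3, 23, 37)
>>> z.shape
(3, 23, 3)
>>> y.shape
(37, 3, 23, 37)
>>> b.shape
(37, 3, 23, 3)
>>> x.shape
(3, 37)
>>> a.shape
(37, 3, 23, 23)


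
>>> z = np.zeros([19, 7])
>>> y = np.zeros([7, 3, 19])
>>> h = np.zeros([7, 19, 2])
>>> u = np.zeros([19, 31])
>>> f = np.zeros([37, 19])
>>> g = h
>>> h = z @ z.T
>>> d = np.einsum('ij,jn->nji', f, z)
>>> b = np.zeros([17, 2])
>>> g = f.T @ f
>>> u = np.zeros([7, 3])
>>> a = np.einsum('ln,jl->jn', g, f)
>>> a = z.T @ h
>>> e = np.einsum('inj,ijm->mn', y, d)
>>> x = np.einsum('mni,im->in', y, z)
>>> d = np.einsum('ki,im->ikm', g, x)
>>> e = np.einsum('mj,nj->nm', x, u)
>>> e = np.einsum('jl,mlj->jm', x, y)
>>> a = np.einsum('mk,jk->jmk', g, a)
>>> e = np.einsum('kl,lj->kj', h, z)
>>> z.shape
(19, 7)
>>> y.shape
(7, 3, 19)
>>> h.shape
(19, 19)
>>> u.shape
(7, 3)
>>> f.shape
(37, 19)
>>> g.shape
(19, 19)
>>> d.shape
(19, 19, 3)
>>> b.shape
(17, 2)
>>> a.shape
(7, 19, 19)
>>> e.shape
(19, 7)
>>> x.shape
(19, 3)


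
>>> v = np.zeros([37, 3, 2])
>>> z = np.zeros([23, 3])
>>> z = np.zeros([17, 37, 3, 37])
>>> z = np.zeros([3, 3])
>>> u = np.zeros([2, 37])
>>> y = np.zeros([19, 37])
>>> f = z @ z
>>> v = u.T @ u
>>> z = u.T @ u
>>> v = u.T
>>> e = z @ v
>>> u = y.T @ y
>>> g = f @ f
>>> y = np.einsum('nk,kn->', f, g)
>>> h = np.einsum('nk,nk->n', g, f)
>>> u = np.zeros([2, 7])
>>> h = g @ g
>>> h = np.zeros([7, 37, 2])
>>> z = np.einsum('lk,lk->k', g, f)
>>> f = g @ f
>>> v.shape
(37, 2)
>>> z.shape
(3,)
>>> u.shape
(2, 7)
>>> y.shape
()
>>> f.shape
(3, 3)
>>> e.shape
(37, 2)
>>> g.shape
(3, 3)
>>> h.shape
(7, 37, 2)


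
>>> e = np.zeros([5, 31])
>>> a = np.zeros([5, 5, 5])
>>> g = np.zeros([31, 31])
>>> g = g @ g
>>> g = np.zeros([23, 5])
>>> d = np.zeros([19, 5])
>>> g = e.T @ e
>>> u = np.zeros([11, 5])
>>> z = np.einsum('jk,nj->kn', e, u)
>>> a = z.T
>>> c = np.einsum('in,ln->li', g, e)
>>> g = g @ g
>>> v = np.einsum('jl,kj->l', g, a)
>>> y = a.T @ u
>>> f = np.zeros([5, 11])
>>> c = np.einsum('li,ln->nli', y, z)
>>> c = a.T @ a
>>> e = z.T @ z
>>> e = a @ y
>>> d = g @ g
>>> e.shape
(11, 5)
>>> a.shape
(11, 31)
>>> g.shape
(31, 31)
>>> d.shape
(31, 31)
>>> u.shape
(11, 5)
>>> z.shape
(31, 11)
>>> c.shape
(31, 31)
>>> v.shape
(31,)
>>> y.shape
(31, 5)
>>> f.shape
(5, 11)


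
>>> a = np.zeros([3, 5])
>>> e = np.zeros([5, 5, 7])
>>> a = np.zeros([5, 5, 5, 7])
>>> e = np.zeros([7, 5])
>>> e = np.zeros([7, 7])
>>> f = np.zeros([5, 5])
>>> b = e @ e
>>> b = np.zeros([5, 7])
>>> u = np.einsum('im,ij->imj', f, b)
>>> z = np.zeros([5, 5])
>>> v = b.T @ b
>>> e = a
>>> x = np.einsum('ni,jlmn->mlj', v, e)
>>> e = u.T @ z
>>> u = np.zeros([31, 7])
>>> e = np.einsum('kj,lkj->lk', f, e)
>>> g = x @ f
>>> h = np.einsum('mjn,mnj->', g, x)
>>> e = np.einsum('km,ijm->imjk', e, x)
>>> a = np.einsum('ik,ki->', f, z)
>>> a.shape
()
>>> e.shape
(5, 5, 5, 7)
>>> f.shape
(5, 5)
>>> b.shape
(5, 7)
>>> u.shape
(31, 7)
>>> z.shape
(5, 5)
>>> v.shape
(7, 7)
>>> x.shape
(5, 5, 5)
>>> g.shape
(5, 5, 5)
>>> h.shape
()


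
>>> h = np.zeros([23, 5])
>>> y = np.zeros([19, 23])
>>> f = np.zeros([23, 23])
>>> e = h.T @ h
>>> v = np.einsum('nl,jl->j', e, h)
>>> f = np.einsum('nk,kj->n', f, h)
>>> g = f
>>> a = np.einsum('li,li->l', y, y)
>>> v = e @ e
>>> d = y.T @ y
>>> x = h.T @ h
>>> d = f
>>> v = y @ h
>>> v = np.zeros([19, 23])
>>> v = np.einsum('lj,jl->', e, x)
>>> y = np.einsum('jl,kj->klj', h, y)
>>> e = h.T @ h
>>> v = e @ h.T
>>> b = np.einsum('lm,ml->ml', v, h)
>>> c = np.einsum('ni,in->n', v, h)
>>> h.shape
(23, 5)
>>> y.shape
(19, 5, 23)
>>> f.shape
(23,)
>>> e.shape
(5, 5)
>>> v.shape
(5, 23)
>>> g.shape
(23,)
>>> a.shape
(19,)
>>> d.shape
(23,)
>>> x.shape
(5, 5)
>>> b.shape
(23, 5)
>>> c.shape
(5,)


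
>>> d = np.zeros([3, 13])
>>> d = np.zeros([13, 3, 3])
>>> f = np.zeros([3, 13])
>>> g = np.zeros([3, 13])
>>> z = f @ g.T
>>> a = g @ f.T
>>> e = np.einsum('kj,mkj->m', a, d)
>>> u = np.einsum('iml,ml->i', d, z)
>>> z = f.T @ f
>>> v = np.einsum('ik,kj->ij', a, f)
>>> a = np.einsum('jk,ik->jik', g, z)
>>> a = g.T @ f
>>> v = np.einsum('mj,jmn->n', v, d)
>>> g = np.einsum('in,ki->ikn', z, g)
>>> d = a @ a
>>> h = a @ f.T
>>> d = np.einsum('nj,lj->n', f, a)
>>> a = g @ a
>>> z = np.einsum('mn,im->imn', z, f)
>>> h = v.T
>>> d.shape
(3,)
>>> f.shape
(3, 13)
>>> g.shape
(13, 3, 13)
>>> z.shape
(3, 13, 13)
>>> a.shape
(13, 3, 13)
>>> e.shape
(13,)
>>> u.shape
(13,)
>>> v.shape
(3,)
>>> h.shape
(3,)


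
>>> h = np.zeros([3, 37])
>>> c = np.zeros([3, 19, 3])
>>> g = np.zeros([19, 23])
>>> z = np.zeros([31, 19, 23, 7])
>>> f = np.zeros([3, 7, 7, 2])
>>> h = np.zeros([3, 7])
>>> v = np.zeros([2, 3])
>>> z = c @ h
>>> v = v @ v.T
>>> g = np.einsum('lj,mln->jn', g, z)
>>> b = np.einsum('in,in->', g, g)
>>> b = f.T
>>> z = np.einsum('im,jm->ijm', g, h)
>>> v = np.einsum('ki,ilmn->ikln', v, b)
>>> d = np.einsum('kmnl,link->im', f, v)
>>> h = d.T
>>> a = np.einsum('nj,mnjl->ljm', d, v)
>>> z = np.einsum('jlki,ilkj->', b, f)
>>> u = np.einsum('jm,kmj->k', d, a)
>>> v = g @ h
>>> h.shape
(7, 2)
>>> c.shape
(3, 19, 3)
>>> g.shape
(23, 7)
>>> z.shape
()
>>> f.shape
(3, 7, 7, 2)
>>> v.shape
(23, 2)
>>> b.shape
(2, 7, 7, 3)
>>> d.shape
(2, 7)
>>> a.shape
(3, 7, 2)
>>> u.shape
(3,)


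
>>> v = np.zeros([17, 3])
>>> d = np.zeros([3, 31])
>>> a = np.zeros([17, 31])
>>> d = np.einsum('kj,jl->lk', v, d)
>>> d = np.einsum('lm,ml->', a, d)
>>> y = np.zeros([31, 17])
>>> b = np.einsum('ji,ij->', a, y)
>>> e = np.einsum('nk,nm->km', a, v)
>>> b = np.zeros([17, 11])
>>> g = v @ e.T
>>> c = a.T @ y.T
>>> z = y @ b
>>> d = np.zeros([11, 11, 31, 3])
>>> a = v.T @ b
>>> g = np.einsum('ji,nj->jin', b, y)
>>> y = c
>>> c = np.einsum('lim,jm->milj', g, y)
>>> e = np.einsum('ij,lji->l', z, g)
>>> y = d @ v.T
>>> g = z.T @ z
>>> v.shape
(17, 3)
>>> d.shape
(11, 11, 31, 3)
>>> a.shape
(3, 11)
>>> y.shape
(11, 11, 31, 17)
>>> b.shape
(17, 11)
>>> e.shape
(17,)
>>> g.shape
(11, 11)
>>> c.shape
(31, 11, 17, 31)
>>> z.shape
(31, 11)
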